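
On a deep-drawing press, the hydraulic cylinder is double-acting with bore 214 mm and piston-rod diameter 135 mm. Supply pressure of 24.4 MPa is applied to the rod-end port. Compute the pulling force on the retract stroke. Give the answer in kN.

Rod-side annular area A_ann = π/4 × (214² − 135²) = 21650 mm^2
On retraction the pressure acts on the annular area (bore minus rod).
F = P × A_ann

F ≈ 528 kN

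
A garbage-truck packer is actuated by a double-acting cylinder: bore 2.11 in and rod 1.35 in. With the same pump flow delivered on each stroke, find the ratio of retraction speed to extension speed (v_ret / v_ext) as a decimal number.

v_ret/v_ext ≈ 1.69

Cap-side area A_cap = π/4 × (2.11 in)² = 3.497 in^2
Rod-side annular area A_ann = π/4 × (2.11² − 1.35²) = 2.065 in^2
For equal Q, v ∝ 1/A, so v_ret/v_ext = A_cap/A_ann.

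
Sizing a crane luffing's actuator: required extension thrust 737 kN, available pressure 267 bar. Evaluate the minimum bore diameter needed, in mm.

D ≈ 187 mm

Extension force acts on the full piston face: F = P × (π/4)D².
D = √(4F / (πP)) = √(4 × 737 kN / (π × 267 bar))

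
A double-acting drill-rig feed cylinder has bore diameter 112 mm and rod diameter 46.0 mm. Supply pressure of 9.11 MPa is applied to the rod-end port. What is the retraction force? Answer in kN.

F ≈ 74.6 kN

Rod-side annular area A_ann = π/4 × (112² − 46.0²) = 8190 mm^2
On retraction the pressure acts on the annular area (bore minus rod).
F = P × A_ann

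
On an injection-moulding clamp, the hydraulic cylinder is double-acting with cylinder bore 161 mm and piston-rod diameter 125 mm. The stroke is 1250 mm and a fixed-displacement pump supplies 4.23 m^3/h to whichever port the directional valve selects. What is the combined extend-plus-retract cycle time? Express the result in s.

t ≈ 30.3 s

Cap-side area A_cap = π/4 × (161 mm)² = 20360 mm^2
Rod-side annular area A_ann = π/4 × (161² − 125²) = 8086 mm^2
t_ext = A_cap·L/Q = 21.66 s
t_ret = A_ann·L/Q = 8.603 s
t_cycle = t_ext + t_ret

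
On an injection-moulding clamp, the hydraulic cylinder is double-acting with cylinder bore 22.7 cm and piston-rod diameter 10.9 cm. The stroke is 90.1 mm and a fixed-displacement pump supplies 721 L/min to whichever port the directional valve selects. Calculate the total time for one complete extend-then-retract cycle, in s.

Cap-side area A_cap = π/4 × (22.7 cm)² = 404.7 cm^2
Rod-side annular area A_ann = π/4 × (22.7² − 10.9²) = 311.4 cm^2
t_ext = A_cap·L/Q = 0.3034 s
t_ret = A_ann·L/Q = 0.2335 s
t_cycle = t_ext + t_ret

t ≈ 0.537 s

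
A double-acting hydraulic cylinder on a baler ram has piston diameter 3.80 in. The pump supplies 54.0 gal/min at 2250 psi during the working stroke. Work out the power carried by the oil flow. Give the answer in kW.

Hydraulic power = P × Q

W ≈ 52.9 kW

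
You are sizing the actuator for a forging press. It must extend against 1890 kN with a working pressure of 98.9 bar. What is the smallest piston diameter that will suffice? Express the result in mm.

D ≈ 493 mm

Extension force acts on the full piston face: F = P × (π/4)D².
D = √(4F / (πP)) = √(4 × 1890 kN / (π × 98.9 bar))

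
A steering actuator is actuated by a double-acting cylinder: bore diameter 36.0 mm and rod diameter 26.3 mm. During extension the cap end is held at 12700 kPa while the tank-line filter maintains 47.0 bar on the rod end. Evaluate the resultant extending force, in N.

Cap-side area A_cap = π/4 × (36.0 mm)² = 1018 mm^2
Rod-side annular area A_ann = π/4 × (36.0² − 26.3²) = 474.6 mm^2
Net thrust = P_cap·A_cap − P_rod·A_ann = 12930 N − 2231 N

F ≈ 10700 N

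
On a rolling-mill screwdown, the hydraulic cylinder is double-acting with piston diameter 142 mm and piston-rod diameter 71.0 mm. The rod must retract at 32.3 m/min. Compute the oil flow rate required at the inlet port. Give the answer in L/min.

Rod-side annular area A_ann = π/4 × (142² − 71.0²) = 11880 mm^2
Q = A × v

Q ≈ 384 L/min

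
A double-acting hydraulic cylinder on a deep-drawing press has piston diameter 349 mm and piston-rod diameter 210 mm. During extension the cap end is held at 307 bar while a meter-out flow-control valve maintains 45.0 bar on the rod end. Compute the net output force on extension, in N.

F ≈ 2.66e6 N

Cap-side area A_cap = π/4 × (349 mm)² = 95660 mm^2
Rod-side annular area A_ann = π/4 × (349² − 210²) = 61030 mm^2
Net thrust = P_cap·A_cap − P_rod·A_ann = 2.937e6 N − 2.746e5 N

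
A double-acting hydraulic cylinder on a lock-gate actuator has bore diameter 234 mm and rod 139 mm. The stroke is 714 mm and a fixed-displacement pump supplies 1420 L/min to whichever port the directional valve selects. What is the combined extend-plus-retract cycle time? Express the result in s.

t ≈ 2.14 s

Cap-side area A_cap = π/4 × (234 mm)² = 43010 mm^2
Rod-side annular area A_ann = π/4 × (234² − 139²) = 27830 mm^2
t_ext = A_cap·L/Q = 1.297 s
t_ret = A_ann·L/Q = 0.8396 s
t_cycle = t_ext + t_ret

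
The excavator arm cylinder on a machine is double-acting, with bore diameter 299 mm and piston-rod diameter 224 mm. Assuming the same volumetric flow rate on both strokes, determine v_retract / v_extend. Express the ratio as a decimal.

Cap-side area A_cap = π/4 × (299 mm)² = 70220 mm^2
Rod-side annular area A_ann = π/4 × (299² − 224²) = 30810 mm^2
For equal Q, v ∝ 1/A, so v_ret/v_ext = A_cap/A_ann.

v_ret/v_ext ≈ 2.28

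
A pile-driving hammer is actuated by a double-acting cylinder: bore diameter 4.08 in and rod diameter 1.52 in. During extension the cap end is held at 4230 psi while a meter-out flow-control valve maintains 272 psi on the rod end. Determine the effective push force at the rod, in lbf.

F ≈ 52200 lbf

Cap-side area A_cap = π/4 × (4.08 in)² = 13.07 in^2
Rod-side annular area A_ann = π/4 × (4.08² − 1.52²) = 11.26 in^2
Net thrust = P_cap·A_cap − P_rod·A_ann = 55300 lbf − 3063 lbf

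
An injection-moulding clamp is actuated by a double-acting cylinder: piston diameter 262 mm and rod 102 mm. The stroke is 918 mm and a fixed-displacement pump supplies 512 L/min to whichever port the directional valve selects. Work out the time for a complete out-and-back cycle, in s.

t ≈ 10.7 s

Cap-side area A_cap = π/4 × (262 mm)² = 53910 mm^2
Rod-side annular area A_ann = π/4 × (262² − 102²) = 45740 mm^2
t_ext = A_cap·L/Q = 5.800 s
t_ret = A_ann·L/Q = 4.921 s
t_cycle = t_ext + t_ret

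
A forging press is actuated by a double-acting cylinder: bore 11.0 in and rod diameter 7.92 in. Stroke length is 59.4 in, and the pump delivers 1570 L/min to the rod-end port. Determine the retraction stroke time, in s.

Rod-side annular area A_ann = π/4 × (11.0² − 7.92²) = 45.77 in^2
Swept volume V = A × L; t = V / Q = A·L / Q

t ≈ 1.70 s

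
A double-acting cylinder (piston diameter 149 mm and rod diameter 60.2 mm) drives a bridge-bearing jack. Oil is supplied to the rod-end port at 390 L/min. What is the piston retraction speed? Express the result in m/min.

v ≈ 26.7 m/min

Rod-side annular area A_ann = π/4 × (149² − 60.2²) = 14590 mm^2
Flow into the rod-end port fills the annular volume.
v = Q / A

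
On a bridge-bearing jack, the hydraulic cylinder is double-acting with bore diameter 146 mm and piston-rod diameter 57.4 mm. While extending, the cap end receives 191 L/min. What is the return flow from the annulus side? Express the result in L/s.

Q_out ≈ 2.69 L/s

Cap-side area A_cap = π/4 × (146 mm)² = 16740 mm^2
Rod-side annular area A_ann = π/4 × (146² − 57.4²) = 14150 mm^2
Piston speed v = Q_in/A_cap; rod-end outflow Q_out = v × A_ann = Q_in × A_ann/A_cap.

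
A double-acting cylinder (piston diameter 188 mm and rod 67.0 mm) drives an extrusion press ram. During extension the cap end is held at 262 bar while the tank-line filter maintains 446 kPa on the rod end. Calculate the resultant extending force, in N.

Cap-side area A_cap = π/4 × (188 mm)² = 27760 mm^2
Rod-side annular area A_ann = π/4 × (188² − 67.0²) = 24230 mm^2
Net thrust = P_cap·A_cap − P_rod·A_ann = 7.273e5 N − 10810 N

F ≈ 7.16e5 N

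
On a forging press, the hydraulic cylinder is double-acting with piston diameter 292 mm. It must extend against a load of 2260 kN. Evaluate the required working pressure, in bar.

P ≈ 337 bar

Cap-side area A_cap = π/4 × (292 mm)² = 66970 mm^2
P = F / A = 2260 kN / A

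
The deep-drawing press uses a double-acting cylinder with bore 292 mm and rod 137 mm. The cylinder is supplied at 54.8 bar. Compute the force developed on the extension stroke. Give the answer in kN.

F ≈ 367 kN

Cap-side area A_cap = π/4 × (292 mm)² = 66970 mm^2
F = P × A_cap = 54.8 bar × A_cap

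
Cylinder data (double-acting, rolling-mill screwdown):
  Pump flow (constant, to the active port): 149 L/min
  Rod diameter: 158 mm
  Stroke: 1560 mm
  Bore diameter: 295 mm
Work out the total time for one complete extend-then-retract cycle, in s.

t ≈ 73.6 s

Cap-side area A_cap = π/4 × (295 mm)² = 68350 mm^2
Rod-side annular area A_ann = π/4 × (295² − 158²) = 48740 mm^2
t_ext = A_cap·L/Q = 42.94 s
t_ret = A_ann·L/Q = 30.62 s
t_cycle = t_ext + t_ret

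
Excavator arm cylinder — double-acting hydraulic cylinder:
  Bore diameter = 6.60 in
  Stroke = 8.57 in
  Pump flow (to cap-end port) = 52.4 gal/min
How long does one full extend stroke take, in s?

Cap-side area A_cap = π/4 × (6.60 in)² = 34.21 in^2
Swept volume V = A × L; t = V / Q = A·L / Q

t ≈ 1.45 s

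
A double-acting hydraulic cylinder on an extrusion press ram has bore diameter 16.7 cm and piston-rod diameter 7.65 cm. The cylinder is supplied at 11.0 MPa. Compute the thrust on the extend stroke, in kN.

Cap-side area A_cap = π/4 × (16.7 cm)² = 219.0 cm^2
F = P × A_cap = 11.0 MPa × A_cap

F ≈ 241 kN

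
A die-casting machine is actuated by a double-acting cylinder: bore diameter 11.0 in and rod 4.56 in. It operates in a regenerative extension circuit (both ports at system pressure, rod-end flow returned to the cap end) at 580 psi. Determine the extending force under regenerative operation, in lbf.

With equal pressure on both faces, forces on the annular region cancel; the net push is pressure × rod cross-section.
Rod cross-section A_rod = π/4 × (4.56 in)² = 16.33 in^2
F = P × A_rod

F ≈ 9470 lbf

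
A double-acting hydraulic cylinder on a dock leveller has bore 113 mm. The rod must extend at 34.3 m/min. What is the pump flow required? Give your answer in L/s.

Cap-side area A_cap = π/4 × (113 mm)² = 10030 mm^2
Q = A × v

Q ≈ 5.73 L/s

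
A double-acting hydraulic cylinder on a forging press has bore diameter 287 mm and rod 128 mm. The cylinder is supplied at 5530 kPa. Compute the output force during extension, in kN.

F ≈ 358 kN

Cap-side area A_cap = π/4 × (287 mm)² = 64690 mm^2
F = P × A_cap = 5530 kPa × A_cap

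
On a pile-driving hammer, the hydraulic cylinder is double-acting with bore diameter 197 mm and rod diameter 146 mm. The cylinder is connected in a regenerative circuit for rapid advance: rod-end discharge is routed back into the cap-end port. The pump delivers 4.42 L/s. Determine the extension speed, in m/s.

v ≈ 0.264 m/s

In regeneration the rod-end outflow joins the pump flow into the cap end, so the net volume the pump must supply per unit advance equals the rod cross-section area.
Rod cross-section A_rod = π/4 × (146 mm)² = 16740 mm^2
v = Q_pump / A_rod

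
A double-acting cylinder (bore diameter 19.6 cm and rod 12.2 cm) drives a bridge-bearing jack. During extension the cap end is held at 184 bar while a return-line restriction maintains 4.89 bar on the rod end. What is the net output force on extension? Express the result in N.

F ≈ 5.46e5 N

Cap-side area A_cap = π/4 × (19.6 cm)² = 301.7 cm^2
Rod-side annular area A_ann = π/4 × (19.6² − 12.2²) = 184.8 cm^2
Net thrust = P_cap·A_cap − P_rod·A_ann = 5.552e5 N − 9038 N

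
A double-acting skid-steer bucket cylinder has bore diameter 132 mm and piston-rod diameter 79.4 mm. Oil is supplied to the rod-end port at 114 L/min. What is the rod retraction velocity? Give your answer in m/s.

v ≈ 0.218 m/s

Rod-side annular area A_ann = π/4 × (132² − 79.4²) = 8733 mm^2
Flow into the rod-end port fills the annular volume.
v = Q / A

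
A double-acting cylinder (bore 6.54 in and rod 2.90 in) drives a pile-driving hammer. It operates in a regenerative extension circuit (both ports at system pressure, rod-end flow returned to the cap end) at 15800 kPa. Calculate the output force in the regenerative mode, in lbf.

With equal pressure on both faces, forces on the annular region cancel; the net push is pressure × rod cross-section.
Rod cross-section A_rod = π/4 × (2.90 in)² = 6.605 in^2
F = P × A_rod

F ≈ 15100 lbf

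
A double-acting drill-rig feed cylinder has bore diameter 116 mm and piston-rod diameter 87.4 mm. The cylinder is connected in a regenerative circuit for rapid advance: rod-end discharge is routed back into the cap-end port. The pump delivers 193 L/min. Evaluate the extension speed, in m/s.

In regeneration the rod-end outflow joins the pump flow into the cap end, so the net volume the pump must supply per unit advance equals the rod cross-section area.
Rod cross-section A_rod = π/4 × (87.4 mm)² = 5999 mm^2
v = Q_pump / A_rod

v ≈ 0.536 m/s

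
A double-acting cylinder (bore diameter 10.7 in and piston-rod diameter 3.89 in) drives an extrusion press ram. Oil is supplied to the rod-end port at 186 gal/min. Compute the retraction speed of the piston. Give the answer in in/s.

Rod-side annular area A_ann = π/4 × (10.7² − 3.89²) = 78.04 in^2
Flow into the rod-end port fills the annular volume.
v = Q / A

v ≈ 9.18 in/s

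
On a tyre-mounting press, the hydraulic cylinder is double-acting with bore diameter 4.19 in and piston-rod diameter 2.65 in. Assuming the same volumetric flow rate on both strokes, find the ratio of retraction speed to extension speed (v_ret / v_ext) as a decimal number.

v_ret/v_ext ≈ 1.67

Cap-side area A_cap = π/4 × (4.19 in)² = 13.79 in^2
Rod-side annular area A_ann = π/4 × (4.19² − 2.65²) = 8.273 in^2
For equal Q, v ∝ 1/A, so v_ret/v_ext = A_cap/A_ann.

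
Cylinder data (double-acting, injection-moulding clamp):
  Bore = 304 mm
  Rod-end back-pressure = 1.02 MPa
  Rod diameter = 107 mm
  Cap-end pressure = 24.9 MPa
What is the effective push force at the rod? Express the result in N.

Cap-side area A_cap = π/4 × (304 mm)² = 72580 mm^2
Rod-side annular area A_ann = π/4 × (304² − 107²) = 63590 mm^2
Net thrust = P_cap·A_cap − P_rod·A_ann = 1.807e6 N − 64860 N

F ≈ 1.74e6 N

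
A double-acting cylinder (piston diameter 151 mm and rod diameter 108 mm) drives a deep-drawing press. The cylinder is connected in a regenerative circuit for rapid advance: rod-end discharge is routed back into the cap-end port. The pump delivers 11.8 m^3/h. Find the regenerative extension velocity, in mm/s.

v ≈ 358 mm/s

In regeneration the rod-end outflow joins the pump flow into the cap end, so the net volume the pump must supply per unit advance equals the rod cross-section area.
Rod cross-section A_rod = π/4 × (108 mm)² = 9161 mm^2
v = Q_pump / A_rod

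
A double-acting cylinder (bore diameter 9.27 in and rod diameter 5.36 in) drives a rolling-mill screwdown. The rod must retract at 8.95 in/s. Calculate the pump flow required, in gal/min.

Q ≈ 104 gal/min

Rod-side annular area A_ann = π/4 × (9.27² − 5.36²) = 44.93 in^2
Q = A × v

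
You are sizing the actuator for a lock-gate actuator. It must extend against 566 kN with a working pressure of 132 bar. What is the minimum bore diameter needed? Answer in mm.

Extension force acts on the full piston face: F = P × (π/4)D².
D = √(4F / (πP)) = √(4 × 566 kN / (π × 132 bar))

D ≈ 234 mm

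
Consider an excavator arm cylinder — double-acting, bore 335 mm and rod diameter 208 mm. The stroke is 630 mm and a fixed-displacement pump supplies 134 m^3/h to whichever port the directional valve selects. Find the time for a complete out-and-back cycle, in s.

t ≈ 2.41 s

Cap-side area A_cap = π/4 × (335 mm)² = 88140 mm^2
Rod-side annular area A_ann = π/4 × (335² − 208²) = 54160 mm^2
t_ext = A_cap·L/Q = 1.492 s
t_ret = A_ann·L/Q = 0.9167 s
t_cycle = t_ext + t_ret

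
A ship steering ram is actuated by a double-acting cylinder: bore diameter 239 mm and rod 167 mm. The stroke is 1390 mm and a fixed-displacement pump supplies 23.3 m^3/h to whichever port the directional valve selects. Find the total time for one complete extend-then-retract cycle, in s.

t ≈ 14.6 s

Cap-side area A_cap = π/4 × (239 mm)² = 44860 mm^2
Rod-side annular area A_ann = π/4 × (239² − 167²) = 22960 mm^2
t_ext = A_cap·L/Q = 9.635 s
t_ret = A_ann·L/Q = 4.931 s
t_cycle = t_ext + t_ret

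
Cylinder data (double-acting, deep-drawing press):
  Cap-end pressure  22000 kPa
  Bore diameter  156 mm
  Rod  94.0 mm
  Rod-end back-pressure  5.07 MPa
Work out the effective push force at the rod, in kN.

Cap-side area A_cap = π/4 × (156 mm)² = 19110 mm^2
Rod-side annular area A_ann = π/4 × (156² − 94.0²) = 12170 mm^2
Net thrust = P_cap·A_cap − P_rod·A_ann = 420.5 kN − 61.72 kN

F ≈ 359 kN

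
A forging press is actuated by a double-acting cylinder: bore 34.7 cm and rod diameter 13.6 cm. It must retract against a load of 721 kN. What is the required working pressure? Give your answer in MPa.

Rod-side annular area A_ann = π/4 × (34.7² − 13.6²) = 800.4 cm^2
Retraction: pressure acts on the annular area.
P = F / A = 721 kN / A

P ≈ 9.01 MPa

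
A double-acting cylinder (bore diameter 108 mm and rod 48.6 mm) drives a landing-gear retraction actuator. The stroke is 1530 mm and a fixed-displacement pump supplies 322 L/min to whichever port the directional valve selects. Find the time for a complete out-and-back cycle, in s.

Cap-side area A_cap = π/4 × (108 mm)² = 9161 mm^2
Rod-side annular area A_ann = π/4 × (108² − 48.6²) = 7306 mm^2
t_ext = A_cap·L/Q = 2.612 s
t_ret = A_ann·L/Q = 2.083 s
t_cycle = t_ext + t_ret

t ≈ 4.69 s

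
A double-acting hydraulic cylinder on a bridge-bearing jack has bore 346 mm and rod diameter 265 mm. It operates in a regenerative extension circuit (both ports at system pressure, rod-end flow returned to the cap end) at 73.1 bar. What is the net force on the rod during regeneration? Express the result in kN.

F ≈ 403 kN

With equal pressure on both faces, forces on the annular region cancel; the net push is pressure × rod cross-section.
Rod cross-section A_rod = π/4 × (265 mm)² = 55150 mm^2
F = P × A_rod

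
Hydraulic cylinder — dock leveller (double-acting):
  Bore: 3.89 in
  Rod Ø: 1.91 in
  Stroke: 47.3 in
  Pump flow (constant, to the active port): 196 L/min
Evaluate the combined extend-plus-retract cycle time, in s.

t ≈ 4.96 s

Cap-side area A_cap = π/4 × (3.89 in)² = 11.88 in^2
Rod-side annular area A_ann = π/4 × (3.89² − 1.91²) = 9.020 in^2
t_ext = A_cap·L/Q = 2.820 s
t_ret = A_ann·L/Q = 2.140 s
t_cycle = t_ext + t_ret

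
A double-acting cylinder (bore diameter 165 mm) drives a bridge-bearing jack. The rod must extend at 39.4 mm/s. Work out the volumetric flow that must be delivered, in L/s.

Q ≈ 0.842 L/s

Cap-side area A_cap = π/4 × (165 mm)² = 21380 mm^2
Q = A × v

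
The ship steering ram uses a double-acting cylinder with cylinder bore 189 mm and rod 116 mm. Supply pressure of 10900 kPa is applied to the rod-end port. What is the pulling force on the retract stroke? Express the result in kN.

Rod-side annular area A_ann = π/4 × (189² − 116²) = 17490 mm^2
On retraction the pressure acts on the annular area (bore minus rod).
F = P × A_ann

F ≈ 191 kN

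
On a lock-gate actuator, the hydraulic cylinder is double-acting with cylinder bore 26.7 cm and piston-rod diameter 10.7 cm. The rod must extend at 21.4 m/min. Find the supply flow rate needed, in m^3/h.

Cap-side area A_cap = π/4 × (26.7 cm)² = 559.9 cm^2
Q = A × v

Q ≈ 71.9 m^3/h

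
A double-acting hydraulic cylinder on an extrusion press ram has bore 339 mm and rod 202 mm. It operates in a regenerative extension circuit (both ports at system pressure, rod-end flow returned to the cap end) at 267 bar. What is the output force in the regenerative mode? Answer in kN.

With equal pressure on both faces, forces on the annular region cancel; the net push is pressure × rod cross-section.
Rod cross-section A_rod = π/4 × (202 mm)² = 32050 mm^2
F = P × A_rod

F ≈ 856 kN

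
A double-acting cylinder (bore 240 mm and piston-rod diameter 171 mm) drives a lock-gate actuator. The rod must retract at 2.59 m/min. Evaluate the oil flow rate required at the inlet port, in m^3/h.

Q ≈ 3.46 m^3/h

Rod-side annular area A_ann = π/4 × (240² − 171²) = 22270 mm^2
Q = A × v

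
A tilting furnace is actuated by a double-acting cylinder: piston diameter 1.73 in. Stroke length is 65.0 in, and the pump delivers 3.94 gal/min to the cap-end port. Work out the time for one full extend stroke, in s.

Cap-side area A_cap = π/4 × (1.73 in)² = 2.351 in^2
Swept volume V = A × L; t = V / Q = A·L / Q

t ≈ 10.1 s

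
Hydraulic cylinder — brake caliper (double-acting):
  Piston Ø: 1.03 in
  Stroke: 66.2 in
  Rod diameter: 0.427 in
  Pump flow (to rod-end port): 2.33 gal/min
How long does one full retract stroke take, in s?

t ≈ 5.09 s

Rod-side annular area A_ann = π/4 × (1.03² − 0.427²) = 0.6900 in^2
Swept volume V = A × L; t = V / Q = A·L / Q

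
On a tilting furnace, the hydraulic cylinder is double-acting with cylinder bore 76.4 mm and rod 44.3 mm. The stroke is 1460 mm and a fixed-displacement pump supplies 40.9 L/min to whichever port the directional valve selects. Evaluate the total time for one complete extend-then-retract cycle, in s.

Cap-side area A_cap = π/4 × (76.4 mm)² = 4584 mm^2
Rod-side annular area A_ann = π/4 × (76.4² − 44.3²) = 3043 mm^2
t_ext = A_cap·L/Q = 9.819 s
t_ret = A_ann·L/Q = 6.518 s
t_cycle = t_ext + t_ret

t ≈ 16.3 s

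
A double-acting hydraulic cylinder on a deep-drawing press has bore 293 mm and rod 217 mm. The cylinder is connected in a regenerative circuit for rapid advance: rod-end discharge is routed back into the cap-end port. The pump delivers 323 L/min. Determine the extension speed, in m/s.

In regeneration the rod-end outflow joins the pump flow into the cap end, so the net volume the pump must supply per unit advance equals the rod cross-section area.
Rod cross-section A_rod = π/4 × (217 mm)² = 36980 mm^2
v = Q_pump / A_rod

v ≈ 0.146 m/s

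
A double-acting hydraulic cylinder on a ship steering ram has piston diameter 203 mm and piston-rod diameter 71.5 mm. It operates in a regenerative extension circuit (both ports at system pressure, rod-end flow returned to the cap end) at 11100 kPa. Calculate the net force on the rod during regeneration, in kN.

With equal pressure on both faces, forces on the annular region cancel; the net push is pressure × rod cross-section.
Rod cross-section A_rod = π/4 × (71.5 mm)² = 4015 mm^2
F = P × A_rod

F ≈ 44.6 kN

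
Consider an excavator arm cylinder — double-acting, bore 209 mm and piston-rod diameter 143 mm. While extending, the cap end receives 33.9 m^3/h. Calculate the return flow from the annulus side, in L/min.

Cap-side area A_cap = π/4 × (209 mm)² = 34310 mm^2
Rod-side annular area A_ann = π/4 × (209² − 143²) = 18250 mm^2
Piston speed v = Q_in/A_cap; rod-end outflow Q_out = v × A_ann = Q_in × A_ann/A_cap.

Q_out ≈ 300 L/min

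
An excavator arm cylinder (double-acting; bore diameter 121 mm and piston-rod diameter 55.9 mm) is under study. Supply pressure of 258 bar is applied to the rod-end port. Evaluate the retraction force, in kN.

F ≈ 233 kN

Rod-side annular area A_ann = π/4 × (121² − 55.9²) = 9045 mm^2
On retraction the pressure acts on the annular area (bore minus rod).
F = P × A_ann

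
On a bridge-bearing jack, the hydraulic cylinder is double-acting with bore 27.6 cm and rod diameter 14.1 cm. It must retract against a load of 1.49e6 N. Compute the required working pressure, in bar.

P ≈ 337 bar

Rod-side annular area A_ann = π/4 × (27.6² − 14.1²) = 442.1 cm^2
Retraction: pressure acts on the annular area.
P = F / A = 1.49e6 N / A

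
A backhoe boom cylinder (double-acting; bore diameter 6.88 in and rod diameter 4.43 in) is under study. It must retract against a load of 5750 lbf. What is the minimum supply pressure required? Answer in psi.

Rod-side annular area A_ann = π/4 × (6.88² − 4.43²) = 21.76 in^2
Retraction: pressure acts on the annular area.
P = F / A = 5750 lbf / A

P ≈ 264 psi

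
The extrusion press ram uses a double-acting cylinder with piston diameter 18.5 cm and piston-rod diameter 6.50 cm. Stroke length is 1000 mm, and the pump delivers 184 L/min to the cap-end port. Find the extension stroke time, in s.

Cap-side area A_cap = π/4 × (18.5 cm)² = 268.8 cm^2
Swept volume V = A × L; t = V / Q = A·L / Q

t ≈ 8.77 s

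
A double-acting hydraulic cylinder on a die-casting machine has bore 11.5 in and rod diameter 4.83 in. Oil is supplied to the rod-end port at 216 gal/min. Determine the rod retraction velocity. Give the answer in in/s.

Rod-side annular area A_ann = π/4 × (11.5² − 4.83²) = 85.55 in^2
Flow into the rod-end port fills the annular volume.
v = Q / A

v ≈ 9.72 in/s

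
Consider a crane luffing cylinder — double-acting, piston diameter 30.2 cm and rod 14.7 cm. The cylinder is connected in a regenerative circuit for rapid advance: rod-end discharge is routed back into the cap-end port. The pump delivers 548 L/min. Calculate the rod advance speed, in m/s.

v ≈ 0.538 m/s

In regeneration the rod-end outflow joins the pump flow into the cap end, so the net volume the pump must supply per unit advance equals the rod cross-section area.
Rod cross-section A_rod = π/4 × (14.7 cm)² = 169.7 cm^2
v = Q_pump / A_rod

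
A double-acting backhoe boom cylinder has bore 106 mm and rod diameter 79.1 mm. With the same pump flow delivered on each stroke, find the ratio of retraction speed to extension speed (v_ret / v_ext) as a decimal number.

v_ret/v_ext ≈ 2.26

Cap-side area A_cap = π/4 × (106 mm)² = 8825 mm^2
Rod-side annular area A_ann = π/4 × (106² − 79.1²) = 3911 mm^2
For equal Q, v ∝ 1/A, so v_ret/v_ext = A_cap/A_ann.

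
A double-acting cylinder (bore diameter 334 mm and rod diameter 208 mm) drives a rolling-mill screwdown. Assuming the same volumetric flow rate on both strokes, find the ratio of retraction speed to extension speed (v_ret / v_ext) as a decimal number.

v_ret/v_ext ≈ 1.63

Cap-side area A_cap = π/4 × (334 mm)² = 87620 mm^2
Rod-side annular area A_ann = π/4 × (334² − 208²) = 53640 mm^2
For equal Q, v ∝ 1/A, so v_ret/v_ext = A_cap/A_ann.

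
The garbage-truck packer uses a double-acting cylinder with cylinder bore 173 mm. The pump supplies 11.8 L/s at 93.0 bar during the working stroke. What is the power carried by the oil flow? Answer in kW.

Hydraulic power = P × Q

W ≈ 110 kW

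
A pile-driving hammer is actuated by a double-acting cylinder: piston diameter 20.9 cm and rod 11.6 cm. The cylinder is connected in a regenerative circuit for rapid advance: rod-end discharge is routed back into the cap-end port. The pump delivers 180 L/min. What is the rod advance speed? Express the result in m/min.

In regeneration the rod-end outflow joins the pump flow into the cap end, so the net volume the pump must supply per unit advance equals the rod cross-section area.
Rod cross-section A_rod = π/4 × (11.6 cm)² = 105.7 cm^2
v = Q_pump / A_rod

v ≈ 17.0 m/min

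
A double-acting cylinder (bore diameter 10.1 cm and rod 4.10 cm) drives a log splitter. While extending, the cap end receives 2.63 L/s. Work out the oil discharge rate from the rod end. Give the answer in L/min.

Cap-side area A_cap = π/4 × (10.1 cm)² = 80.12 cm^2
Rod-side annular area A_ann = π/4 × (10.1² − 4.10²) = 66.92 cm^2
Piston speed v = Q_in/A_cap; rod-end outflow Q_out = v × A_ann = Q_in × A_ann/A_cap.

Q_out ≈ 132 L/min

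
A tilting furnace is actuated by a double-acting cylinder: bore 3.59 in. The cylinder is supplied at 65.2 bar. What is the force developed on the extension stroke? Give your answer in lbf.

F ≈ 9570 lbf

Cap-side area A_cap = π/4 × (3.59 in)² = 10.12 in^2
F = P × A_cap = 65.2 bar × A_cap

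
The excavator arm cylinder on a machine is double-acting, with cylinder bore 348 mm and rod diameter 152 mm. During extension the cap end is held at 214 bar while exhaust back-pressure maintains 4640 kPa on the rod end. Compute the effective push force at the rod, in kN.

Cap-side area A_cap = π/4 × (348 mm)² = 95110 mm^2
Rod-side annular area A_ann = π/4 × (348² − 152²) = 76970 mm^2
Net thrust = P_cap·A_cap − P_rod·A_ann = 2035 kN − 357.1 kN

F ≈ 1680 kN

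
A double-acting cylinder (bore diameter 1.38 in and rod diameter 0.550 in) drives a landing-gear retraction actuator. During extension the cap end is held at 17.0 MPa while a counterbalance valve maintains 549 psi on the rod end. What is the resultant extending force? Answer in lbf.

Cap-side area A_cap = π/4 × (1.38 in)² = 1.496 in^2
Rod-side annular area A_ann = π/4 × (1.38² − 0.550²) = 1.258 in^2
Net thrust = P_cap·A_cap − P_rod·A_ann = 3688 lbf − 690.7 lbf

F ≈ 3000 lbf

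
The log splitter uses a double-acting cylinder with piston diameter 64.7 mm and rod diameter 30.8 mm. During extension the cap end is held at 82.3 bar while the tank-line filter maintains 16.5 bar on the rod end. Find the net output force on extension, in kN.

Cap-side area A_cap = π/4 × (64.7 mm)² = 3288 mm^2
Rod-side annular area A_ann = π/4 × (64.7² − 30.8²) = 2543 mm^2
Net thrust = P_cap·A_cap − P_rod·A_ann = 27.06 kN − 4.195 kN

F ≈ 22.9 kN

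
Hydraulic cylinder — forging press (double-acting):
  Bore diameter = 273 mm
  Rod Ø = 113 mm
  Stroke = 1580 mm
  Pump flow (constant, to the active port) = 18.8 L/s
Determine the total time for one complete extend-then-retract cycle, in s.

t ≈ 9.00 s

Cap-side area A_cap = π/4 × (273 mm)² = 58530 mm^2
Rod-side annular area A_ann = π/4 × (273² − 113²) = 48510 mm^2
t_ext = A_cap·L/Q = 4.919 s
t_ret = A_ann·L/Q = 4.077 s
t_cycle = t_ext + t_ret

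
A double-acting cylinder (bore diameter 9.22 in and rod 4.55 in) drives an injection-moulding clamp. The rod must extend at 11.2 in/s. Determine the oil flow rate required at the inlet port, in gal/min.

Q ≈ 194 gal/min

Cap-side area A_cap = π/4 × (9.22 in)² = 66.77 in^2
Q = A × v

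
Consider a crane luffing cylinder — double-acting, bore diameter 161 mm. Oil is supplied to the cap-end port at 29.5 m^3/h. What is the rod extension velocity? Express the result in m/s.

v ≈ 0.403 m/s

Cap-side area A_cap = π/4 × (161 mm)² = 20360 mm^2
v = Q / A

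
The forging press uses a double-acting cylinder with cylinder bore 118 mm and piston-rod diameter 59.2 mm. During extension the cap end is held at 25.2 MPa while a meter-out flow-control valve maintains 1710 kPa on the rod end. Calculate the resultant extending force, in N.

Cap-side area A_cap = π/4 × (118 mm)² = 10940 mm^2
Rod-side annular area A_ann = π/4 × (118² − 59.2²) = 8183 mm^2
Net thrust = P_cap·A_cap − P_rod·A_ann = 2.756e5 N − 13990 N

F ≈ 2.62e5 N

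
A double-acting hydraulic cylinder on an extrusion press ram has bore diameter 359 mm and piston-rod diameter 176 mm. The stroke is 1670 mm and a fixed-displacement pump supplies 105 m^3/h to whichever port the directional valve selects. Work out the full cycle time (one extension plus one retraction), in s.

t ≈ 10.2 s

Cap-side area A_cap = π/4 × (359 mm)² = 1.012e5 mm^2
Rod-side annular area A_ann = π/4 × (359² − 176²) = 76890 mm^2
t_ext = A_cap·L/Q = 5.796 s
t_ret = A_ann·L/Q = 4.403 s
t_cycle = t_ext + t_ret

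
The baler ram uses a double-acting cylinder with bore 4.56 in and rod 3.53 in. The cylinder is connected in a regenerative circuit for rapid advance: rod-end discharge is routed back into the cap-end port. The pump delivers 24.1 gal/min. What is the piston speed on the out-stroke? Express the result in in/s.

In regeneration the rod-end outflow joins the pump flow into the cap end, so the net volume the pump must supply per unit advance equals the rod cross-section area.
Rod cross-section A_rod = π/4 × (3.53 in)² = 9.787 in^2
v = Q_pump / A_rod

v ≈ 9.48 in/s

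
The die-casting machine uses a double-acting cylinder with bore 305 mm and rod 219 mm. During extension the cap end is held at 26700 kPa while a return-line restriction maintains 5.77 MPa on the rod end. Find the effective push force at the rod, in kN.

F ≈ 1750 kN

Cap-side area A_cap = π/4 × (305 mm)² = 73060 mm^2
Rod-side annular area A_ann = π/4 × (305² − 219²) = 35390 mm^2
Net thrust = P_cap·A_cap − P_rod·A_ann = 1951 kN − 204.2 kN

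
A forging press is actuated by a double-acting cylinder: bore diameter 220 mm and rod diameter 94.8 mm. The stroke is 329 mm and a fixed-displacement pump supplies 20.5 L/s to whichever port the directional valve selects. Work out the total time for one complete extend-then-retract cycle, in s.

t ≈ 1.11 s

Cap-side area A_cap = π/4 × (220 mm)² = 38010 mm^2
Rod-side annular area A_ann = π/4 × (220² − 94.8²) = 30950 mm^2
t_ext = A_cap·L/Q = 0.6101 s
t_ret = A_ann·L/Q = 0.4968 s
t_cycle = t_ext + t_ret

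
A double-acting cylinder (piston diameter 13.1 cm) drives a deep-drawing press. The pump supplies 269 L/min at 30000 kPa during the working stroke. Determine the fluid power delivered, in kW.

Hydraulic power = P × Q

W ≈ 135 kW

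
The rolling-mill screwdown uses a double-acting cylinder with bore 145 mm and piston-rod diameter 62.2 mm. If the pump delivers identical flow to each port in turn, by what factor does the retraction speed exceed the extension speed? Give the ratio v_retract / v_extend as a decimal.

Cap-side area A_cap = π/4 × (145 mm)² = 16510 mm^2
Rod-side annular area A_ann = π/4 × (145² − 62.2²) = 13470 mm^2
For equal Q, v ∝ 1/A, so v_ret/v_ext = A_cap/A_ann.

v_ret/v_ext ≈ 1.23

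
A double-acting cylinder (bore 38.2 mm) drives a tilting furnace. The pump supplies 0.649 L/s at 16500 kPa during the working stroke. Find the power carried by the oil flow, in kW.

W ≈ 10.7 kW

Hydraulic power = P × Q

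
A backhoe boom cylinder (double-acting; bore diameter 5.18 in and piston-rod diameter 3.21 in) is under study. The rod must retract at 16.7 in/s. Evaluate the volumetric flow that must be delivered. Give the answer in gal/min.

Rod-side annular area A_ann = π/4 × (5.18² − 3.21²) = 12.98 in^2
Q = A × v

Q ≈ 56.3 gal/min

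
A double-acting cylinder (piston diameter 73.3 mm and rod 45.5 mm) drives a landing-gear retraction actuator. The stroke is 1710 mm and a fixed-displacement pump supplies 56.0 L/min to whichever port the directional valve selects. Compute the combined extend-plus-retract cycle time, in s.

Cap-side area A_cap = π/4 × (73.3 mm)² = 4220 mm^2
Rod-side annular area A_ann = π/4 × (73.3² − 45.5²) = 2594 mm^2
t_ext = A_cap·L/Q = 7.731 s
t_ret = A_ann·L/Q = 4.752 s
t_cycle = t_ext + t_ret

t ≈ 12.5 s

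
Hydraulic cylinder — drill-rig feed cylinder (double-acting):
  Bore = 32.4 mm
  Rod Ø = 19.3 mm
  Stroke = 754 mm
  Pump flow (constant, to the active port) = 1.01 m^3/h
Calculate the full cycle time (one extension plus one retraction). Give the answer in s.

Cap-side area A_cap = π/4 × (32.4 mm)² = 824.5 mm^2
Rod-side annular area A_ann = π/4 × (32.4² − 19.3²) = 531.9 mm^2
t_ext = A_cap·L/Q = 2.216 s
t_ret = A_ann·L/Q = 1.430 s
t_cycle = t_ext + t_ret

t ≈ 3.65 s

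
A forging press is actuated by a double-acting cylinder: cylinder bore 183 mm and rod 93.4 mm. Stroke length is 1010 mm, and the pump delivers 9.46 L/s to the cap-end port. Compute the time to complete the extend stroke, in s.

t ≈ 2.81 s

Cap-side area A_cap = π/4 × (183 mm)² = 26300 mm^2
Swept volume V = A × L; t = V / Q = A·L / Q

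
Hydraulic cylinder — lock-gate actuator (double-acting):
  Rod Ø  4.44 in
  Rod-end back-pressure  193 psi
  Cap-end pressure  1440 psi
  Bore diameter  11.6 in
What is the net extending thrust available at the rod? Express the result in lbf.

Cap-side area A_cap = π/4 × (11.6 in)² = 105.7 in^2
Rod-side annular area A_ann = π/4 × (11.6² − 4.44²) = 90.20 in^2
Net thrust = P_cap·A_cap − P_rod·A_ann = 1.522e5 lbf − 17410 lbf

F ≈ 1.35e5 lbf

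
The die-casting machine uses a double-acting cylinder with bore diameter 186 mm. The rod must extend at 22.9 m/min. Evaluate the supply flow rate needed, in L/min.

Cap-side area A_cap = π/4 × (186 mm)² = 27170 mm^2
Q = A × v

Q ≈ 622 L/min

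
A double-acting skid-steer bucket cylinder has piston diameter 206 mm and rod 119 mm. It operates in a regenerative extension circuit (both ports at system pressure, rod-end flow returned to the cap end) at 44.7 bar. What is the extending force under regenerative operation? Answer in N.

With equal pressure on both faces, forces on the annular region cancel; the net push is pressure × rod cross-section.
Rod cross-section A_rod = π/4 × (119 mm)² = 11120 mm^2
F = P × A_rod

F ≈ 49700 N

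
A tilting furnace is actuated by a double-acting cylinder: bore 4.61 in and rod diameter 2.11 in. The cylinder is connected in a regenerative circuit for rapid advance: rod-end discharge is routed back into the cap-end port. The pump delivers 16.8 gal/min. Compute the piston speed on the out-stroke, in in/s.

In regeneration the rod-end outflow joins the pump flow into the cap end, so the net volume the pump must supply per unit advance equals the rod cross-section area.
Rod cross-section A_rod = π/4 × (2.11 in)² = 3.497 in^2
v = Q_pump / A_rod

v ≈ 18.5 in/s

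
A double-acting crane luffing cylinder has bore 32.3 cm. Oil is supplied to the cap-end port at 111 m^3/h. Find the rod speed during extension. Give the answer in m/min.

v ≈ 22.6 m/min

Cap-side area A_cap = π/4 × (32.3 cm)² = 819.4 cm^2
v = Q / A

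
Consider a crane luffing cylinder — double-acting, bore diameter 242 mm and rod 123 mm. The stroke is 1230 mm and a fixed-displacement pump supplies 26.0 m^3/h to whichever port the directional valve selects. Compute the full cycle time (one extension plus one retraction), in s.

Cap-side area A_cap = π/4 × (242 mm)² = 46000 mm^2
Rod-side annular area A_ann = π/4 × (242² − 123²) = 34110 mm^2
t_ext = A_cap·L/Q = 7.833 s
t_ret = A_ann·L/Q = 5.810 s
t_cycle = t_ext + t_ret

t ≈ 13.6 s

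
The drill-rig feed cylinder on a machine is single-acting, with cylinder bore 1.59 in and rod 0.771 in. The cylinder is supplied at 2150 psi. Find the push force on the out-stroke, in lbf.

Cap-side area A_cap = π/4 × (1.59 in)² = 1.986 in^2
F = P × A_cap = 2150 psi × A_cap

F ≈ 4270 lbf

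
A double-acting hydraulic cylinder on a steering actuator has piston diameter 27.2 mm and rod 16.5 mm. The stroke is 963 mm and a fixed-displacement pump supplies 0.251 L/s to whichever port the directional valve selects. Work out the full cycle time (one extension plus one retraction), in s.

t ≈ 3.64 s

Cap-side area A_cap = π/4 × (27.2 mm)² = 581.1 mm^2
Rod-side annular area A_ann = π/4 × (27.2² − 16.5²) = 367.2 mm^2
t_ext = A_cap·L/Q = 2.229 s
t_ret = A_ann·L/Q = 1.409 s
t_cycle = t_ext + t_ret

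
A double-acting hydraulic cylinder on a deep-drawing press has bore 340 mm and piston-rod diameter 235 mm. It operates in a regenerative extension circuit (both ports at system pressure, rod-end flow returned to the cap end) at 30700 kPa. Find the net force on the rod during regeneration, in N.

With equal pressure on both faces, forces on the annular region cancel; the net push is pressure × rod cross-section.
Rod cross-section A_rod = π/4 × (235 mm)² = 43370 mm^2
F = P × A_rod

F ≈ 1.33e6 N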